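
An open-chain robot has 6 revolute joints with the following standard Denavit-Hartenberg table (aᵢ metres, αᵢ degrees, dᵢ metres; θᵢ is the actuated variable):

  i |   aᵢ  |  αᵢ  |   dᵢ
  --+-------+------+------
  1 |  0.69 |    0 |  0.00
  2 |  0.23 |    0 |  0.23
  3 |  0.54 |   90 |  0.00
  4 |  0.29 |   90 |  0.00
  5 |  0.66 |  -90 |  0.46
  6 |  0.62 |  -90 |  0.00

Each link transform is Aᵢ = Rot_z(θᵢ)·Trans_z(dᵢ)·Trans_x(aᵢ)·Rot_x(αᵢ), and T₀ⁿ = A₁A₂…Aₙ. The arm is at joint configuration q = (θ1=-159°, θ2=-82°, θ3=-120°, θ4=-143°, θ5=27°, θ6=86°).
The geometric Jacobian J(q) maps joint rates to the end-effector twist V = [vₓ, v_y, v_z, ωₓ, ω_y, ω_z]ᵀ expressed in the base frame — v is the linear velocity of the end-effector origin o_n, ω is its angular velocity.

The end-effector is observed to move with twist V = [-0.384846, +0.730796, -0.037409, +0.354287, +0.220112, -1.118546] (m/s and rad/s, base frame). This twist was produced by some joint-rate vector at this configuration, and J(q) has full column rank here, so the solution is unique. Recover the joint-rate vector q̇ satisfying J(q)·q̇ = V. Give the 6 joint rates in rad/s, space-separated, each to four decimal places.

o_n = [-0.8579, -0.3636, -0.4482]
J₁: ẑ×o_n = [0.3636, -0.8579, 0.0000], ω = ẑ
J2: z=[0.0000, 0.0000, 1.0000] o=[-0.6442, -0.2473, 0.0000] → [0.1164, -0.2137, 0.0000, 0.0000, 0.0000, 1.0000]
J3: z=[0.0000, 0.0000, 1.0000] o=[-0.7557, -0.0461, 0.2300] → [0.3175, -0.1022, 0.0000, 0.0000, 0.0000, 1.0000]
J4: z=[-0.0175, -0.9998, 0.0000] o=[-0.2158, -0.0555, 0.2300] → [0.6781, -0.0118, -0.6366, -0.0175, -0.9998, 0.0000]
J5: z=[-0.6017, 0.0105, 0.7986] o=[-0.4473, -0.0515, 0.0555] → [0.2440, -0.6310, 0.1921, -0.6017, 0.0105, 0.7986]
J6: z=[0.3470, -0.8972, 0.2732] o=[-1.1989, -0.3381, 0.0689] → [0.4710, 0.2726, 0.2971, 0.3470, -0.8972, 0.2732]
q̇ = J⁺·V = [-0.3020, -0.5770, 0.2790, -0.1630, -0.6250, -0.0710]

-0.3020 -0.5770 0.2790 -0.1630 -0.6250 -0.0710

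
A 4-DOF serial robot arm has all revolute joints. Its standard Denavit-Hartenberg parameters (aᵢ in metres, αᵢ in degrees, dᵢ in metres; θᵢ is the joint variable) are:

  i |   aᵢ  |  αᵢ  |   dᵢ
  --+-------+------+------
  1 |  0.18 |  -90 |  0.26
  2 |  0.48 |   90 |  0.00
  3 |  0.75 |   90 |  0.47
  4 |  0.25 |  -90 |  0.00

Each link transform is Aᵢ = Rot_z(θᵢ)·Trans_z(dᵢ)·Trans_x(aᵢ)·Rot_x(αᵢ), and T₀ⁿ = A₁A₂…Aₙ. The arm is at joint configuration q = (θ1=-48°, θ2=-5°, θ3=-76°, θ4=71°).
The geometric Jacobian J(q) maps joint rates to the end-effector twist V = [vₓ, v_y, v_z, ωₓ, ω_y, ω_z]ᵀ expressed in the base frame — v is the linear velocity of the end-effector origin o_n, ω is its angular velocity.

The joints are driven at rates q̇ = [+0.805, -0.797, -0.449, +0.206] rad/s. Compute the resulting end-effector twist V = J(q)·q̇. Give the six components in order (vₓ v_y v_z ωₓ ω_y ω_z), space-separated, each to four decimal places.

o_n = [-0.0662, -1.1321, 1.0231]
J₁: ẑ×o_n = [1.1321, -0.0662, 0.0000], ω = ẑ
J2: z=[0.7431, 0.6691, 0.0000] o=[0.1204, -0.1338, 0.2600] → [0.5106, -0.5671, -0.6170, 0.7431, 0.6691, 0.0000]
J3: z=[-0.0583, 0.0648, 0.9962] o=[0.4404, -0.4891, 0.3018] → [0.6872, -0.4626, 0.0703, -0.0583, 0.0648, 0.9962]
J4: z=[-0.8266, 0.5564, -0.0846] o=[-0.0069, -1.0799, 0.7859] → [0.1276, 0.2011, 0.0761, -0.8266, 0.5564, -0.0846]
V = J·q̇ = [0.2221, 0.6478, 0.4758, -0.7364, -0.4478, 0.3403]

0.2221 0.6478 0.4758 -0.7364 -0.4478 0.3403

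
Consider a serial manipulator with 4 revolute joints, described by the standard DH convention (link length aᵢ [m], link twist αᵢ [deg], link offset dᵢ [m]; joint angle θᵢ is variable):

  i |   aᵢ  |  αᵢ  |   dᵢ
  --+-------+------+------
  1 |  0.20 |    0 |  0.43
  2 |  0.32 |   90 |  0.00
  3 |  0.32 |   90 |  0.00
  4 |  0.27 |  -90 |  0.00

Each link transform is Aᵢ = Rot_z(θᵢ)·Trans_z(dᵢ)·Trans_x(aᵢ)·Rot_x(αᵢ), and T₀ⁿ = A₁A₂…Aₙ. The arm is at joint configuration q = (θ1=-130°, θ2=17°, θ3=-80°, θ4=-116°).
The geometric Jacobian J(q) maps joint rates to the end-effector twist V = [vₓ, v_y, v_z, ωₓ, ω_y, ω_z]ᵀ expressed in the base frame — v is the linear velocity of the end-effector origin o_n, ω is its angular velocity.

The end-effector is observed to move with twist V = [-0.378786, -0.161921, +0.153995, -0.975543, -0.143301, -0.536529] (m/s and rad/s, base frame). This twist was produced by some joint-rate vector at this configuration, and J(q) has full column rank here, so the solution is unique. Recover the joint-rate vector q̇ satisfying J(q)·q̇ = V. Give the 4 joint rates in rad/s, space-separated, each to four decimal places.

-0.0060 -0.6210 0.8420 -0.5210

o_n = [-0.0439, -0.5748, 0.2314]
J₁: ẑ×o_n = [0.5748, -0.0439, 0.0000], ω = ẑ
J2: z=[0.0000, 0.0000, 1.0000] o=[-0.1286, -0.1532, 0.4300] → [0.4216, 0.0847, -0.0000, 0.0000, 0.0000, 1.0000]
J3: z=[-0.9205, 0.3907, 0.0000] o=[-0.2536, -0.4478, 0.4300] → [-0.0776, -0.1828, 0.0350, -0.9205, 0.3907, 0.0000]
J4: z=[0.3848, 0.9065, -0.1736] o=[-0.2753, -0.4989, 0.1149] → [0.0925, -0.0850, -0.2390, 0.3848, 0.9065, -0.1736]
q̇ = J⁺·V = [-0.0060, -0.6210, 0.8420, -0.5210]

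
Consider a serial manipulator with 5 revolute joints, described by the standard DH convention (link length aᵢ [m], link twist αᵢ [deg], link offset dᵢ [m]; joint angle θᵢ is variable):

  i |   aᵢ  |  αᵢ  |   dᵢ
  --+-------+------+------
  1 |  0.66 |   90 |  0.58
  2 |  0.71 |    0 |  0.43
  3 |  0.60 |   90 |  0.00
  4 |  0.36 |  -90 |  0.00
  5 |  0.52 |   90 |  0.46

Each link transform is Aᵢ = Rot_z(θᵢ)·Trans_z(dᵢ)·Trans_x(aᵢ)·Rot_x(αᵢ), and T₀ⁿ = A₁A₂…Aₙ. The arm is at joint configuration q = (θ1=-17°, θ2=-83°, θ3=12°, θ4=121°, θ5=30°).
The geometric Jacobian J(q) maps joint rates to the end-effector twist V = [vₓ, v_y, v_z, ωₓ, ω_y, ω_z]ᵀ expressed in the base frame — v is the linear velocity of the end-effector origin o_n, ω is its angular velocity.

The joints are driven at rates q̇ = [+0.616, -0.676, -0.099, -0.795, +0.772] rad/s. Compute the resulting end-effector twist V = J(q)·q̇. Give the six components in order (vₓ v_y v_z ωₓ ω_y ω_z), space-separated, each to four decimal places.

o_n = [0.6236, -1.1189, 0.1601]
J₁: ẑ×o_n = [1.1189, 0.6236, -0.0000], ω = ẑ
J2: z=[-0.2924, -0.9563, 0.0000] o=[0.6312, -0.1930, 0.5800] → [0.4016, -0.1228, 0.2635, -0.2924, -0.9563, 0.0000]
J3: z=[-0.2924, -0.9563, 0.0000] o=[0.5882, -0.6295, -0.1247] → [-0.2723, 0.0833, 0.1769, -0.2924, -0.9563, 0.0000]
J4: z=[-0.9042, 0.2764, -0.3256] o=[0.7750, -0.6866, -0.6920] → [0.0948, 0.8197, 0.4327, -0.9042, 0.2764, -0.3256]
J5: z=[-0.1163, 0.5741, 0.8105] o=[0.6270, -0.9640, -0.5167] → [0.5140, 0.0759, 0.0200, -0.1163, 0.5741, 0.8105]
V = J·q̇ = [0.7662, -0.1342, -0.5242, 0.8557, 0.9646, 1.5005]

0.7662 -0.1342 -0.5242 0.8557 0.9646 1.5005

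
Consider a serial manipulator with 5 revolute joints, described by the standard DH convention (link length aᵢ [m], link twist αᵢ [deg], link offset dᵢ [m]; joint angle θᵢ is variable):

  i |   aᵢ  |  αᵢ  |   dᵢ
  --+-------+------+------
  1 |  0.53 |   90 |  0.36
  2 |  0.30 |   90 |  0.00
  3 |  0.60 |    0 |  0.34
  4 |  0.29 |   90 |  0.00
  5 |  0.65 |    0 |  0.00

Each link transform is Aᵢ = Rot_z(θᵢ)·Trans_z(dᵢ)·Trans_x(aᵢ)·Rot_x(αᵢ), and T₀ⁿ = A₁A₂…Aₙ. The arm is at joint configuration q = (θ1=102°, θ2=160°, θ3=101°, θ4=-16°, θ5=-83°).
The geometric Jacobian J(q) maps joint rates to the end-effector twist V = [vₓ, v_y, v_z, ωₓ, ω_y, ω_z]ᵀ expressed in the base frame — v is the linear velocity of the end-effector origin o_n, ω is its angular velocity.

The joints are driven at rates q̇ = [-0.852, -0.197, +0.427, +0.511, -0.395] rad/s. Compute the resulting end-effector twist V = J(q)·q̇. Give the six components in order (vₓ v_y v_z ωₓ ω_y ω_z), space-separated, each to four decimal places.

o_n = [0.8899, 0.4152, 0.1477]
J₁: ẑ×o_n = [-0.4152, 0.8899, 0.0000], ω = ẑ
J2: z=[0.9781, 0.2079, 0.0000] o=[-0.1102, 0.5184, 0.3600] → [-0.0441, 0.2077, -0.3089, 0.9781, 0.2079, 0.0000]
J3: z=[-0.0711, 0.3345, 0.9397] o=[-0.0516, 0.2427, 0.4626] → [-0.2674, 0.8623, -0.3272, -0.0711, 0.3345, 0.9397]
J4: z=[-0.0711, 0.3345, 0.9397] o=[0.4780, 0.5841, 0.7429] → [-0.0404, 0.3448, -0.1258, -0.0711, 0.3345, 0.9397]
J5: z=[0.1094, -0.9338, 0.3407] o=[0.7655, 0.6209, 0.7516] → [0.6340, 0.1084, 0.0937, 0.1094, -0.9338, 0.3407]
V = J·q̇ = [-0.0229, -0.2976, -0.1802, -0.3026, 0.6417, -0.1052]

-0.0229 -0.2976 -0.1802 -0.3026 0.6417 -0.1052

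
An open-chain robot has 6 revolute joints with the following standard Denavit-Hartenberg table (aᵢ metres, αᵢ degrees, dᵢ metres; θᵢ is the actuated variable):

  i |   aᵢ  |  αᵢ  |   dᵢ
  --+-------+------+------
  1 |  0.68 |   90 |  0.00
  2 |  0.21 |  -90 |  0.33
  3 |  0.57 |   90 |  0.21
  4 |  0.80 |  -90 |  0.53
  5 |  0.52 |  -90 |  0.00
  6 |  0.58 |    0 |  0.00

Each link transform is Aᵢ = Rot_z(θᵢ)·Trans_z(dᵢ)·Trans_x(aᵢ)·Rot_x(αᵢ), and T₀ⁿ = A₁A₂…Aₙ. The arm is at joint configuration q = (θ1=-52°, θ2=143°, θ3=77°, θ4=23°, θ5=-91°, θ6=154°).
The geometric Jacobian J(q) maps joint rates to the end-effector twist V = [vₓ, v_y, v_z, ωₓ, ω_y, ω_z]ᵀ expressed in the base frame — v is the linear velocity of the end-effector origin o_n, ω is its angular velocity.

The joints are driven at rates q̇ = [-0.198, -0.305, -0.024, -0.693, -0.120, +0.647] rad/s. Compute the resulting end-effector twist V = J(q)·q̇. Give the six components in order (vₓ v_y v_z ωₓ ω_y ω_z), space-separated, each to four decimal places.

o_n = [0.5253, 0.8233, 0.3963]
J₁: ẑ×o_n = [-0.8233, 0.5253, 0.0000], ω = ẑ
J2: z=[-0.7880, -0.6157, 0.0000] o=[0.4186, -0.5358, 0.0000] → [-0.2440, 0.3123, -1.0053, -0.7880, -0.6157, 0.0000]
J3: z=[-0.3705, 0.4742, -0.7986] o=[0.0554, -0.6069, 0.1264] → [1.2701, -0.2753, -0.7528, -0.3705, 0.4742, -0.7986]
J4: z=[-0.6564, 0.4747, 0.5864] o=[0.3522, -0.0846, 0.0358] → [-0.3613, 0.3381, -0.6781, -0.6564, 0.4747, 0.5864]
J5: z=[-0.5979, 0.1468, -0.7880] o=[0.3724, 0.8612, 0.1967] → [-0.0006, -0.0011, 0.0002, -0.5979, 0.1468, -0.7880]
J6: z=[0.4487, 0.8760, -0.1772] o=[0.0270, 1.1001, 0.5033] → [-0.1428, -0.0403, -0.5607, 0.4487, 0.8760, -0.1772]
V = J·q̇ = [0.3650, -0.4529, 0.4318, 1.0661, 0.3965, -0.6053]

0.3650 -0.4529 0.4318 1.0661 0.3965 -0.6053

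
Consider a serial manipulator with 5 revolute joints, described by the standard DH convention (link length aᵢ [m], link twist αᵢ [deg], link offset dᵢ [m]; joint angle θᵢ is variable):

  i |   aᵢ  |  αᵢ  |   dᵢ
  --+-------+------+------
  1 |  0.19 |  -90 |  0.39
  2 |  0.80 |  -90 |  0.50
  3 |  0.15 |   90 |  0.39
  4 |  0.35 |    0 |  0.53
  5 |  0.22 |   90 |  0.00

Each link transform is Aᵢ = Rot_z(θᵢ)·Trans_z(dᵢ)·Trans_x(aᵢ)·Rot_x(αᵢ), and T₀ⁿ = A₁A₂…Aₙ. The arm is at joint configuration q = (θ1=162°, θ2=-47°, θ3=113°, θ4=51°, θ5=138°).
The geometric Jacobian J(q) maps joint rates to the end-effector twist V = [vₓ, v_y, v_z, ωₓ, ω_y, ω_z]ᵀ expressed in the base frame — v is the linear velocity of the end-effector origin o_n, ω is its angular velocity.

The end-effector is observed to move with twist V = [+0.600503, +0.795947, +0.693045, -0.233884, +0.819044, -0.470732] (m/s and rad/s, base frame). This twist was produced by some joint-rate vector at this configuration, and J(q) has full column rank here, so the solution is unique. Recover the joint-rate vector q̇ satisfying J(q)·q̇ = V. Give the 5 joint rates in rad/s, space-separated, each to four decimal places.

o_n = [-1.4608, 0.3147, 0.8602]
J₁: ẑ×o_n = [-0.3147, -1.4608, 0.0000], ω = ẑ
J2: z=[-0.3090, -0.9511, 0.0000] o=[-0.1807, 0.0587, 0.3900] → [-0.4471, 0.1453, -1.2965, -0.3090, -0.9511, 0.0000]
J3: z=[-0.6956, 0.2260, -0.6820] o=[-0.8541, -0.2482, 0.9751] → [0.3579, 0.3338, -0.2544, -0.6956, 0.2260, -0.6820]
J4: z=[-0.4763, 0.5656, 0.6732] o=[-1.0447, -0.0411, 0.6662] → [-0.1299, -0.1878, 0.0659, -0.4763, 0.5656, 0.6732]
J5: z=[-0.4763, 0.5656, 0.6732] o=[-1.3679, 0.4948, 0.7746] → [0.1697, -0.0218, 0.1384, -0.4763, 0.5656, 0.6732]
q̇ = J⁺·V = [-0.5320, -0.5500, 0.3060, -0.0320, 0.4330]

-0.5320 -0.5500 0.3060 -0.0320 0.4330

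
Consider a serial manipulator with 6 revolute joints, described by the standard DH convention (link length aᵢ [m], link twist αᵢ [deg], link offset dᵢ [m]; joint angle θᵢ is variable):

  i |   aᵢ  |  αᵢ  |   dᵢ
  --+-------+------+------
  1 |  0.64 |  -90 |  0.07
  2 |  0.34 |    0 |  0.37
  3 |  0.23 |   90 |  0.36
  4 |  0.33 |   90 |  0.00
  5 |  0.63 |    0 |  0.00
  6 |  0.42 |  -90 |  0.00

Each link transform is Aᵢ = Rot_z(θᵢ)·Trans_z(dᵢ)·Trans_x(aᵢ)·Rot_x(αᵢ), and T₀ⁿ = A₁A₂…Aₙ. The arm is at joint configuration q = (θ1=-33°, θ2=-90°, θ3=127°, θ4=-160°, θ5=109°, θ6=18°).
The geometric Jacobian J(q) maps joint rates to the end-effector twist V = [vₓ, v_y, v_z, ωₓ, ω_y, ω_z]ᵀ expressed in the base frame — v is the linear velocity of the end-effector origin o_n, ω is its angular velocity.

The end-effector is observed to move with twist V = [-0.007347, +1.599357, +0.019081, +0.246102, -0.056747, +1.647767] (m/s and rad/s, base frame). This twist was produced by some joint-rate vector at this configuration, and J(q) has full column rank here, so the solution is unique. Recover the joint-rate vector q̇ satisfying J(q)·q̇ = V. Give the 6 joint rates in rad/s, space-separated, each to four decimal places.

0.6020 -0.5750 -0.5470 0.9780 0.8900 0.3960

o_n = [1.6626, -0.1572, 0.9429]
J₁: ẑ×o_n = [0.1572, 1.6626, -0.0000], ω = ẑ
J2: z=[0.5446, 0.8387, 0.0000] o=[0.5367, -0.3486, 0.0700] → [0.7321, -0.4754, -0.8400, 0.5446, 0.8387, 0.0000]
J3: z=[0.5446, 0.8387, 0.0000] o=[0.7383, -0.0383, 0.4100] → [0.4469, -0.2902, -0.8400, 0.5446, 0.8387, 0.0000]
J4: z=[0.5047, -0.3278, 0.7986] o=[1.0884, 0.1636, 0.2716] → [0.0362, 0.1198, 0.0263, 0.5047, -0.3278, 0.7986]
J5: z=[0.2827, 0.9369, 0.2058] o=[0.8192, 0.2038, 0.4582] → [0.5284, 0.0366, -0.8922, 0.2827, 0.9369, 0.2058]
J6: z=[0.2827, 0.9369, 0.2058] o=[1.2872, -0.0164, 0.8179] → [0.1460, 0.0420, -0.3916, 0.2827, 0.9369, 0.2058]
q̇ = J⁺·V = [0.6020, -0.5750, -0.5470, 0.9780, 0.8900, 0.3960]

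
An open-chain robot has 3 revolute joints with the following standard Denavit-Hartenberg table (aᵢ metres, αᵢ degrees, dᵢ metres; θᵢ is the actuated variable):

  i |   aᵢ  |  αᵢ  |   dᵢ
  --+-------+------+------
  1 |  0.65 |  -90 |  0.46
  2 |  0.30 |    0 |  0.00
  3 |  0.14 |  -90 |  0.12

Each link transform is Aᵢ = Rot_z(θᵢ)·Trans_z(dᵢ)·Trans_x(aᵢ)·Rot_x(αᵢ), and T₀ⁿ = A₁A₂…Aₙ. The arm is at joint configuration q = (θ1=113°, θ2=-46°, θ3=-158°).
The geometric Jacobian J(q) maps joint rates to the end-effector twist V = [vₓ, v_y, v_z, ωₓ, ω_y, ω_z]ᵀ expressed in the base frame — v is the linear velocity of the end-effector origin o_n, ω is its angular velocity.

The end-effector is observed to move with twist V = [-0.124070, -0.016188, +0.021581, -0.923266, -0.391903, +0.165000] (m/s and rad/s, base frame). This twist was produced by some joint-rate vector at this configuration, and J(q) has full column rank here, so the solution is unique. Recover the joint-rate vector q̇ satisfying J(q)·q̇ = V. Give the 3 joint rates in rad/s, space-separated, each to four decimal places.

0.1650 0.5120 0.4910

o_n = [-0.3959, 0.6255, 0.6189]
J₁: ẑ×o_n = [-0.6255, -0.3959, 0.0000], ω = ẑ
J2: z=[-0.9205, -0.3907, 0.0000] o=[-0.2540, 0.5983, 0.4600] → [-0.0621, 0.1462, -0.0805, -0.9205, -0.3907, 0.0000]
J3: z=[-0.9205, -0.3907, 0.0000] o=[-0.3354, 0.7902, 0.6758] → [0.0222, -0.0524, 0.1279, -0.9205, -0.3907, 0.0000]
q̇ = J⁺·V = [0.1650, 0.5120, 0.4910]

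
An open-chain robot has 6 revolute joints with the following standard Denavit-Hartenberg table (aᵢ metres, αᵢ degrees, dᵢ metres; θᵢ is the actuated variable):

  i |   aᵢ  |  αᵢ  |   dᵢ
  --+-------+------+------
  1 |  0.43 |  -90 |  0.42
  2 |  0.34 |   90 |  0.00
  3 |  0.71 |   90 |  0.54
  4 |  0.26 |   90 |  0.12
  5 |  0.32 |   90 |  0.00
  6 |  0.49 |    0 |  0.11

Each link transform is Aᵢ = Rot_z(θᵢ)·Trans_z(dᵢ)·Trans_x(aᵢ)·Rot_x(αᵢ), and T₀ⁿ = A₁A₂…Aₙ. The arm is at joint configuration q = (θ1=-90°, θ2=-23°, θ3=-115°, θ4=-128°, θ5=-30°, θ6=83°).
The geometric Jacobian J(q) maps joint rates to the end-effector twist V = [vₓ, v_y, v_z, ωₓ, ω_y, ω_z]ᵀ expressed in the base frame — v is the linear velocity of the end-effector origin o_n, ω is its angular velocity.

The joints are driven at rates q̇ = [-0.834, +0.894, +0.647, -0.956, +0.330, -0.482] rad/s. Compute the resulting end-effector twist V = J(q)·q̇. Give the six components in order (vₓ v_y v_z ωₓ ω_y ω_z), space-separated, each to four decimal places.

o_n = [-0.0680, -0.7179, 0.9971]
J₁: ẑ×o_n = [0.7179, -0.0680, 0.0000], ω = ẑ
J2: z=[1.0000, 0.0000, 0.0000] o=[0.0000, -0.4300, 0.4200] → [0.0000, -0.5771, -0.2879, 1.0000, 0.0000, 0.0000]
J3: z=[-0.0000, 0.3907, 0.9205] o=[0.0000, -0.7430, 0.5528] → [0.1505, -0.0626, 0.0266, -0.0000, 0.3907, 0.9205]
J4: z=[0.4226, 0.8343, -0.3541] o=[-0.6435, -0.2558, 0.9327] → [-0.1099, -0.2310, -0.6753, 0.4226, 0.8343, -0.3541]
J5: z=[0.7142, -0.0660, 0.6968] o=[-0.4477, -0.2980, 0.7280] → [0.2748, 0.0724, -0.2748, 0.7142, -0.0660, 0.6968]
J6: z=[-0.6450, -0.4488, 0.6185] o=[-0.3607, -0.5832, 0.6118] → [-0.0896, 0.4295, 0.2182, -0.6450, -0.4488, 0.6185]
V = J·q̇ = [-0.2624, -0.4620, 0.2096, 1.0365, -0.3502, 0.0319]

-0.2624 -0.4620 0.2096 1.0365 -0.3502 0.0319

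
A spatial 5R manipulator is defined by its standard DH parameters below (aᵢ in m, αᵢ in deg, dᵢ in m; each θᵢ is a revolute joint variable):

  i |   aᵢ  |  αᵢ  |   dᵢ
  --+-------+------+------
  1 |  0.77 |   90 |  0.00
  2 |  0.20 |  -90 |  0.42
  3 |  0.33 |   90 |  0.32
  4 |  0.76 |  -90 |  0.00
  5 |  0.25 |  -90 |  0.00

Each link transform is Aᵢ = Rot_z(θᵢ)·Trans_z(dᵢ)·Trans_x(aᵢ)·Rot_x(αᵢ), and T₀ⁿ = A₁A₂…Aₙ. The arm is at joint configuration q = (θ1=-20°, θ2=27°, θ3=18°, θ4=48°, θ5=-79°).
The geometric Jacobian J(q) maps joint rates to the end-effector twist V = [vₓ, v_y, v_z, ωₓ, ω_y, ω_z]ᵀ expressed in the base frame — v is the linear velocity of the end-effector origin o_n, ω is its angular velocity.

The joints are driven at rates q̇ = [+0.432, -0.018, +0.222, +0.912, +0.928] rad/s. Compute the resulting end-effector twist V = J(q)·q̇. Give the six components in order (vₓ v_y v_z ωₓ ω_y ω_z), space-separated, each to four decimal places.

o_n = [1.1236, -0.8180, 1.3210]
J₁: ẑ×o_n = [0.8180, 1.1236, -0.0000], ω = ẑ
J2: z=[-0.3420, -0.9397, 0.0000] o=[0.7236, -0.2634, 0.0000] → [-1.2413, 0.4518, 0.5656, -0.3420, -0.9397, 0.0000]
J3: z=[-0.4266, 0.1553, 0.8910] o=[0.7474, -0.7190, 0.0908] → [0.2793, 0.8600, -0.0162, -0.4266, 0.1553, 0.8910]
J4: z=[-0.0665, -0.9879, 0.1403] o=[0.9085, -0.6691, 0.5184] → [-0.7720, 0.0836, 0.2224, -0.0665, -0.9879, 0.1403]
J5: z=[-0.9558, 0.1035, 0.2753] o=[1.1263, -0.5811, 1.2412] → [0.0735, 0.0755, 0.2267, -0.9558, 0.1035, 0.2753]
V = J·q̇ = [-0.1981, 0.8145, 0.3994, -1.0362, -0.7535, 1.0133]

-0.1981 0.8145 0.3994 -1.0362 -0.7535 1.0133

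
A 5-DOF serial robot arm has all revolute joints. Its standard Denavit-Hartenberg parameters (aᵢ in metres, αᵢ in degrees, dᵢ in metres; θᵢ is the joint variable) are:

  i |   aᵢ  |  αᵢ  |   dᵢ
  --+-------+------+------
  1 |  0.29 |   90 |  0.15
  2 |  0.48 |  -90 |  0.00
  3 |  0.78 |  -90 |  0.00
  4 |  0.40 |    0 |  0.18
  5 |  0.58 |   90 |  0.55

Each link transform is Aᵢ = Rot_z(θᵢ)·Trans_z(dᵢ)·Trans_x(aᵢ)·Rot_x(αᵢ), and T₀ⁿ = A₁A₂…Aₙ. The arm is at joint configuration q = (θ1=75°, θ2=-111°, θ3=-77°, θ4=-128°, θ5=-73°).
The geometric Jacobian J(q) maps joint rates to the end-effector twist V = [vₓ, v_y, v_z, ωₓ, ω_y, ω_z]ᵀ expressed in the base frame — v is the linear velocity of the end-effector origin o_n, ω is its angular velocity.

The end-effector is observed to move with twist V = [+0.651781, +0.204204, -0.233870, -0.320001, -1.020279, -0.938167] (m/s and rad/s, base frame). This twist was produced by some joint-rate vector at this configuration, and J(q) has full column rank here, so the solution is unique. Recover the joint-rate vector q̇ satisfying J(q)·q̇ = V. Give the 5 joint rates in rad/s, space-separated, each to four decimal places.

-0.9120 0.0490 -0.9880 -0.0220 0.4400

o_n = [-0.1752, 0.0096, -0.9990]
J₁: ẑ×o_n = [-0.0096, -0.1752, 0.0000], ω = ẑ
J2: z=[0.9659, -0.2588, 0.0000] o=[0.0751, 0.2801, 0.1500] → [0.2974, 1.1099, -0.3261, 0.9659, -0.2588, 0.0000]
J3: z=[0.2416, 0.9018, -0.3584] o=[0.0305, 0.1140, -0.2981] → [-0.6694, 0.2431, 0.1603, 0.2416, 0.9018, -0.3584]
J4: z=[-0.3077, -0.2791, -0.9097] o=[0.7484, -0.1435, -0.4619] → [0.2891, 0.6749, -0.3048, -0.3077, -0.2791, -0.9097]
J5: z=[-0.3077, -0.2791, -0.9097] o=[0.5425, 0.1718, -0.6869] → [-0.0605, 0.5569, -0.1504, -0.3077, -0.2791, -0.9097]
q̇ = J⁺·V = [-0.9120, 0.0490, -0.9880, -0.0220, 0.4400]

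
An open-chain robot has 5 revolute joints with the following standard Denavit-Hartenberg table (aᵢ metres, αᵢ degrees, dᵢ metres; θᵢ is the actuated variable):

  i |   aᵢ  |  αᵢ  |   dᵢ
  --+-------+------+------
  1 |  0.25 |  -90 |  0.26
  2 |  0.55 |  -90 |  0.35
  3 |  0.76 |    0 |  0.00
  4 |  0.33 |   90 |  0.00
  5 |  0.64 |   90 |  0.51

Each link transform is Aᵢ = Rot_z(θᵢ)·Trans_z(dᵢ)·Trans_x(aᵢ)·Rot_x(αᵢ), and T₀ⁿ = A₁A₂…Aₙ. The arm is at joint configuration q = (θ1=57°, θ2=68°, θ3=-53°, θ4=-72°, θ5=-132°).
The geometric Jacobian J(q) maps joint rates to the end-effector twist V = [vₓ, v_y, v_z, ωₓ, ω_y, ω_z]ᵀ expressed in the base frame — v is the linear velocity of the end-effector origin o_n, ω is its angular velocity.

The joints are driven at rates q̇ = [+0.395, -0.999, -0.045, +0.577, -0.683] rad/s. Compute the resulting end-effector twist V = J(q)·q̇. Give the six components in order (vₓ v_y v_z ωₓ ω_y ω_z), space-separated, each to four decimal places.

o_n = [0.0184, 1.1005, -0.1608]
J₁: ẑ×o_n = [-1.1005, 0.0184, 0.0000], ω = ẑ
J2: z=[-0.8387, 0.5446, 0.0000] o=[0.1362, 0.2097, 0.2600] → [-0.2292, -0.3529, -0.6830, -0.8387, 0.5446, 0.0000]
J3: z=[-0.5050, -0.7776, -0.3746] o=[-0.0452, 0.5731, -0.2500] → [0.1282, 0.0212, -0.2169, -0.5050, -0.7776, -0.3746]
J4: z=[-0.5050, -0.7776, -0.3746] o=[-0.4609, 1.0474, -0.6740] → [-0.3792, 0.0797, 0.3458, -0.5050, -0.7776, -0.3746]
J5: z=[0.3139, -0.5697, 0.7595] o=[-0.7262, 1.1351, -0.4985] → [-0.1661, 0.4595, 0.4134, 0.3139, -0.5697, 0.7595]
V = J·q̇ = [-0.3169, 0.0910, 0.6093, 0.3548, -0.5686, -0.3230]

-0.3169 0.0910 0.6093 0.3548 -0.5686 -0.3230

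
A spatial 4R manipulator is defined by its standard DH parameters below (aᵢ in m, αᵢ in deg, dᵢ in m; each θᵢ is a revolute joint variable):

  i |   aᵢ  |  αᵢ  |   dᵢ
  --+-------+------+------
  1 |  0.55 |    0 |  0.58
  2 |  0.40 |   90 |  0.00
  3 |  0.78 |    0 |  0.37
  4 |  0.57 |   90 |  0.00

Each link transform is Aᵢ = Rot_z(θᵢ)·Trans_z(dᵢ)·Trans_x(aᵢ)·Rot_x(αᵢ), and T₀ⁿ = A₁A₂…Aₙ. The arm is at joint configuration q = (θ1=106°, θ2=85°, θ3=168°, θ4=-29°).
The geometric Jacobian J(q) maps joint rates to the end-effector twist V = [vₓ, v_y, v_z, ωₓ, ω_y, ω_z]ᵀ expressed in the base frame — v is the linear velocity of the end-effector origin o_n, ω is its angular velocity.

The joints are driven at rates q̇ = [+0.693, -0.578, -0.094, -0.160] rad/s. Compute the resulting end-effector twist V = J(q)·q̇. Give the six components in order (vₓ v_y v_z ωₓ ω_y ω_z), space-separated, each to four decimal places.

o_n = [0.5564, 1.0432, 1.1161]
J₁: ẑ×o_n = [-1.0432, 0.5564, 0.0000], ω = ẑ
J2: z=[0.0000, 0.0000, 1.0000] o=[-0.1516, 0.5287, 0.5800] → [-0.5145, 0.7080, 0.0000, 0.0000, 0.0000, 1.0000]
J3: z=[-0.1908, 0.9816, 0.0000] o=[-0.5443, 0.4524, 0.5800] → [0.5263, 0.1023, -1.1931, -0.1908, 0.9816, 0.0000]
J4: z=[-0.1908, 0.9816, 0.0000] o=[0.1341, 0.9612, 0.7422] → [0.3671, 0.0714, -0.4302, -0.1908, 0.9816, 0.0000]
V = J·q̇ = [-0.5338, -0.0447, 0.1810, 0.0485, -0.2493, 0.1150]

-0.5338 -0.0447 0.1810 0.0485 -0.2493 0.1150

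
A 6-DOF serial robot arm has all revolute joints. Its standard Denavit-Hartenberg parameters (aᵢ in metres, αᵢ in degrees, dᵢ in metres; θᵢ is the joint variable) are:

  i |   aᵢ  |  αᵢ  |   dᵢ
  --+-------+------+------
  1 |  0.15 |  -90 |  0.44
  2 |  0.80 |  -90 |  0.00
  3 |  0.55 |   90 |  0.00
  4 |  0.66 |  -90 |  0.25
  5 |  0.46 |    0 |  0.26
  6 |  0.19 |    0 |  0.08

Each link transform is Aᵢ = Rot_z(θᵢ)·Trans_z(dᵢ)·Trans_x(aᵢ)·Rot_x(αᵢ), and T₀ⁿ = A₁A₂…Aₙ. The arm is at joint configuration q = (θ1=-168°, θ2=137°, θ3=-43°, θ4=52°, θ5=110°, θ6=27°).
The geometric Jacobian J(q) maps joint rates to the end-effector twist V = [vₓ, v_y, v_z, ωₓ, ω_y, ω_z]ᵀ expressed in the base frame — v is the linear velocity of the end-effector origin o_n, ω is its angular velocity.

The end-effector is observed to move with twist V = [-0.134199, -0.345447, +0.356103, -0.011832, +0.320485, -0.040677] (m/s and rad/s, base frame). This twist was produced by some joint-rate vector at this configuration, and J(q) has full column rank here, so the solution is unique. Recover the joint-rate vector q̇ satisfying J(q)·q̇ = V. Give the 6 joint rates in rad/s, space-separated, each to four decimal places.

o_n = [1.1976, 0.1349, -0.1403]
J₁: ẑ×o_n = [-0.1349, 1.1976, 0.0000], ω = ẑ
J2: z=[0.2079, -0.9781, 0.0000] o=[-0.1467, -0.0312, 0.4400] → [0.5676, 0.1207, 1.3495, 0.2079, -0.9781, 0.0000]
J3: z=[0.6671, 0.1418, 0.7314] o=[0.4256, 0.0905, -0.1056] → [-0.0374, 0.5878, -0.0798, 0.6671, 0.1418, 0.7314]
J4: z=[-0.3358, -0.8191, 0.4651] o=[0.7913, -0.2153, -0.3799] → [-0.3591, 0.2694, 0.2152, -0.3358, -0.8191, 0.4651]
J5: z=[-0.1133, 0.5253, 0.8433] o=[1.3245, -0.5722, -0.0860] → [-0.6249, -0.1132, -0.0135, -0.1133, 0.5253, 0.8433]
J6: z=[-0.1133, 0.5253, 0.8433] o=[1.2931, -0.0453, -0.1101] → [-0.1678, -0.0839, 0.0297, -0.1133, 0.5253, 0.8433]
q̇ = J⁺·V = [0.0110, 0.3520, -0.3130, -0.5400, 0.9910, -0.4830]

0.0110 0.3520 -0.3130 -0.5400 0.9910 -0.4830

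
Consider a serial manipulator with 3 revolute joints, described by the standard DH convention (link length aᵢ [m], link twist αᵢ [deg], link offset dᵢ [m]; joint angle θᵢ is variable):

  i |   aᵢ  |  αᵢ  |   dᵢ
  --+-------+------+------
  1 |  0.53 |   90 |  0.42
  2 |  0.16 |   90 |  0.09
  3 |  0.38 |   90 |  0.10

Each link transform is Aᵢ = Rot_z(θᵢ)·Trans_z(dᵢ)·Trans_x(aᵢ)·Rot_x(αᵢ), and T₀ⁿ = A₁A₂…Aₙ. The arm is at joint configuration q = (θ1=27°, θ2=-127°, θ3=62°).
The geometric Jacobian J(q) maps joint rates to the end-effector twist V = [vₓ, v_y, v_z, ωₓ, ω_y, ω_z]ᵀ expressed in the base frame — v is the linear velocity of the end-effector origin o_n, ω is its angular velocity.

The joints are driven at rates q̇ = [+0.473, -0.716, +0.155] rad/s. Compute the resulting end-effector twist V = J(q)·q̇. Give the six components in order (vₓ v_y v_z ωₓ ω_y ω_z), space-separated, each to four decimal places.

o_n = [0.4128, -0.2672, 0.2099]
J₁: ẑ×o_n = [0.2672, 0.4128, -0.0000], ω = ẑ
J2: z=[0.4540, -0.8910, 0.0000] o=[0.4722, 0.2406, 0.4200] → [0.1872, 0.0954, -0.2835, 0.4540, -0.8910, 0.0000]
J3: z=[-0.7116, -0.3626, 0.6018] o=[0.4273, 0.1167, 0.2922] → [0.2609, -0.0673, 0.2680, -0.7116, -0.3626, 0.6018]
V = J·q̇ = [0.0328, 0.1165, 0.2445, -0.4354, 0.5818, 0.5663]

0.0328 0.1165 0.2445 -0.4354 0.5818 0.5663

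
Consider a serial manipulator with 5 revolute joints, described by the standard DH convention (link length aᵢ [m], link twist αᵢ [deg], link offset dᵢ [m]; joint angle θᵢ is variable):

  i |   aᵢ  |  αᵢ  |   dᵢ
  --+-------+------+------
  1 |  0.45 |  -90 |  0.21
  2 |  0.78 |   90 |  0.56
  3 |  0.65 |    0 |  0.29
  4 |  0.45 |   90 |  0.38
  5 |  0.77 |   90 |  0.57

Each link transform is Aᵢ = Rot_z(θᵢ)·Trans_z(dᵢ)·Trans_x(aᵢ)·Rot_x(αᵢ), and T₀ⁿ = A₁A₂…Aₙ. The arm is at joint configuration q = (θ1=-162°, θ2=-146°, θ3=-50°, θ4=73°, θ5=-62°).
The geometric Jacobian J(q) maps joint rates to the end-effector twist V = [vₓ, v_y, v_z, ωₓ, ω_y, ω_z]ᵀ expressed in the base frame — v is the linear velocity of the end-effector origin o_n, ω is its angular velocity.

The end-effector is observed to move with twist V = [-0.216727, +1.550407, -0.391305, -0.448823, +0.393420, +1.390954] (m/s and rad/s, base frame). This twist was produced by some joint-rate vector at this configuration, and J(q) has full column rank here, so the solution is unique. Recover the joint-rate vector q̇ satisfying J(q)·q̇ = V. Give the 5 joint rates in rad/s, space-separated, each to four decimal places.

o_n = [1.2308, 0.5529, 1.4302]
J₁: ẑ×o_n = [-0.5529, 1.2308, 0.0000], ω = ẑ
J2: z=[0.3090, -0.9511, 0.0000] o=[-0.4280, -0.1391, 0.2100] → [-1.1605, -0.3771, 1.7914, 0.3090, -0.9511, 0.0000]
J3: z=[0.5318, 0.1728, -0.8290] o=[0.3601, -0.4718, 0.6462] → [0.9851, -1.1389, 0.3945, 0.5318, 0.1728, -0.8290]
J4: z=[0.5318, 0.1728, -0.8290] o=[0.6899, 0.1589, 0.6394] → [0.4633, -0.8691, 0.1161, 0.5318, 0.1728, -0.8290]
J5: z=[0.0236, 0.9756, 0.2185] o=[1.2729, 0.1634, 0.5560] → [0.7678, -0.0299, 0.0503, 0.0236, 0.9756, 0.2185]
q̇ = J⁺·V = [0.6910, -0.1870, 0.0470, -0.7980, 0.3540]

0.6910 -0.1870 0.0470 -0.7980 0.3540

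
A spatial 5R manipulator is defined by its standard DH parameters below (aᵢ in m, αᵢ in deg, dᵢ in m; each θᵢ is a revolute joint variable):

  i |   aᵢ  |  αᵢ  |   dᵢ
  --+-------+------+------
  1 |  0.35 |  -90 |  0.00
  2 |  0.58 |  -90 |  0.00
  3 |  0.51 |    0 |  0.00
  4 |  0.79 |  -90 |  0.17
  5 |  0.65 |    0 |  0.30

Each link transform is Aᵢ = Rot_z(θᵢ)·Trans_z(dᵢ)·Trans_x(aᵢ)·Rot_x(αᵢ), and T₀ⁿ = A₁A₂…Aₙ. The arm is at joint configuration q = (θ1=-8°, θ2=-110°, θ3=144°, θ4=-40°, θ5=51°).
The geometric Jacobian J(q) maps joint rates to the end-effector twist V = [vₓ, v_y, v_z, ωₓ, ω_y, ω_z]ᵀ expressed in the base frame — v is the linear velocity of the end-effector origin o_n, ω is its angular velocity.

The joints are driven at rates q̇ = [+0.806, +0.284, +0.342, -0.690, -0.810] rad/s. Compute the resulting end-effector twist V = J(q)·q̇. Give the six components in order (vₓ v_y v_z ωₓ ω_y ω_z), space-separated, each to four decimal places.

o_n = [-0.0187, -1.4017, -0.5034]
J₁: ẑ×o_n = [1.4017, -0.0187, 0.0000], ω = ẑ
J2: z=[0.1392, 0.9903, 0.0000] o=[0.3466, -0.0487, 0.0000] → [-0.4985, 0.0701, 0.1734, 0.1392, 0.9903, 0.0000]
J3: z=[0.9305, -0.1308, 0.3420] o=[0.1502, -0.0211, 0.5450] → [0.6093, 0.9179, -1.3068, 0.9305, -0.1308, 0.3420]
J4: z=[0.9305, -0.1308, 0.3420] o=[0.2482, -0.3376, 0.1573] → [0.4503, 0.5236, -1.0251, 0.9305, -0.1308, 0.3420]
J5: z=[0.3623, 0.1934, -0.9118] o=[0.3644, -1.1280, 0.0359] → [-0.3538, 0.5447, -0.0251, 0.3623, 0.1934, -0.9118]
V = J·q̇ = [1.1724, -0.4837, 0.3299, -0.5778, 0.1701, 1.4255]

1.1724 -0.4837 0.3299 -0.5778 0.1701 1.4255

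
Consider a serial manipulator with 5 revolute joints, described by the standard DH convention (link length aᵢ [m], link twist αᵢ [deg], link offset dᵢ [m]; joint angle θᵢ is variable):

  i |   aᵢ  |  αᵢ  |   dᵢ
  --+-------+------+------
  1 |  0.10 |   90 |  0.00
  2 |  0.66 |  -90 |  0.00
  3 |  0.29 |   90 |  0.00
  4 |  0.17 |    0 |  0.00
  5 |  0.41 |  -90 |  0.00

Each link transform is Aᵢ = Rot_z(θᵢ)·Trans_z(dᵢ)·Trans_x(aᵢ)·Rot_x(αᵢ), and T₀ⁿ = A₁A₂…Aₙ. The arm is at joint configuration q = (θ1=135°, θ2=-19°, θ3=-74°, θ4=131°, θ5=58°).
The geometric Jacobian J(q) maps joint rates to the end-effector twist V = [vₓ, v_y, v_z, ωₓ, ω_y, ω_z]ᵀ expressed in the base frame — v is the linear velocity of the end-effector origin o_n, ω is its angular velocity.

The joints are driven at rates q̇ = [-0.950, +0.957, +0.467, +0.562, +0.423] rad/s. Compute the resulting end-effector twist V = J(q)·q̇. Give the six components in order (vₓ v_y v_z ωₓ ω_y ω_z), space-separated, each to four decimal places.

o_n = [-0.6390, 0.3311, -0.1339]
J₁: ẑ×o_n = [-0.3311, -0.6390, 0.0000], ω = ẑ
J2: z=[0.7071, 0.7071, 0.0000] o=[-0.0707, 0.0707, 0.0000] → [-0.0947, 0.0947, 0.5859, 0.7071, 0.7071, 0.0000]
J3: z=[-0.2302, 0.2302, 0.9455] o=[-0.5120, 0.5120, -0.2149] → [0.1897, -0.1014, 0.0709, -0.2302, 0.2302, 0.9455]
J4: z=[0.8376, -0.4478, 0.3130] o=[-0.3683, 0.7625, -0.2409] → [0.0871, -0.1743, -0.4826, 0.8376, -0.4478, 0.3130]
J5: z=[0.8376, -0.4478, 0.3130] o=[-0.4531, 0.6957, -0.1096] → [0.1250, -0.0378, -0.3886, 0.8376, -0.4478, 0.3130]
V = J·q̇ = [0.4143, 0.5363, 0.1582, 1.3942, 0.3431, -0.2002]

0.4143 0.5363 0.1582 1.3942 0.3431 -0.2002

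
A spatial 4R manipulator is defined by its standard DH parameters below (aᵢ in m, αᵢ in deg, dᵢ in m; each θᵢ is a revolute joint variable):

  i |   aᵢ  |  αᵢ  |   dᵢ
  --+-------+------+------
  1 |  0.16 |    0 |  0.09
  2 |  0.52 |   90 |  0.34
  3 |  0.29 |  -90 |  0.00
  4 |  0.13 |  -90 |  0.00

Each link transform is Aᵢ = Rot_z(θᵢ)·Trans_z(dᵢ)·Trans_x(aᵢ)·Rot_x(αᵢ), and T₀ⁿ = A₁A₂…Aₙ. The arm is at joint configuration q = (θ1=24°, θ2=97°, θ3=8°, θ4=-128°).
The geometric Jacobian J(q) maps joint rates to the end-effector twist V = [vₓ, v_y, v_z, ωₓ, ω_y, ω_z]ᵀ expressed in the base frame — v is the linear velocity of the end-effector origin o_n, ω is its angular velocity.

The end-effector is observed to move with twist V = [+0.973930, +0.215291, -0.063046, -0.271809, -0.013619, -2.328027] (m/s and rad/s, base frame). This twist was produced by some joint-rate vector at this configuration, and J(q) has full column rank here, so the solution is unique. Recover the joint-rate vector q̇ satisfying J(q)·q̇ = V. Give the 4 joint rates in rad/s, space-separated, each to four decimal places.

-0.5390 -0.8760 -0.2400 -0.9220

o_n = [-0.1409, 0.7418, 0.4592]
J₁: ẑ×o_n = [-0.7418, -0.1409, 0.0000], ω = ẑ
J2: z=[0.0000, 0.0000, 1.0000] o=[0.1462, 0.0651, 0.0900] → [-0.6767, -0.2871, 0.0000, 0.0000, 0.0000, 1.0000]
J3: z=[0.8572, 0.5150, 0.0000] o=[-0.1217, 0.5108, 0.4300] → [0.0151, -0.0250, 0.2079, 0.8572, 0.5150, 0.0000]
J4: z=[0.0717, -0.1193, 0.9903] o=[-0.2696, 0.7570, 0.4704] → [0.0164, 0.1282, 0.0143, 0.0717, -0.1193, 0.9903]
q̇ = J⁺·V = [-0.5390, -0.8760, -0.2400, -0.9220]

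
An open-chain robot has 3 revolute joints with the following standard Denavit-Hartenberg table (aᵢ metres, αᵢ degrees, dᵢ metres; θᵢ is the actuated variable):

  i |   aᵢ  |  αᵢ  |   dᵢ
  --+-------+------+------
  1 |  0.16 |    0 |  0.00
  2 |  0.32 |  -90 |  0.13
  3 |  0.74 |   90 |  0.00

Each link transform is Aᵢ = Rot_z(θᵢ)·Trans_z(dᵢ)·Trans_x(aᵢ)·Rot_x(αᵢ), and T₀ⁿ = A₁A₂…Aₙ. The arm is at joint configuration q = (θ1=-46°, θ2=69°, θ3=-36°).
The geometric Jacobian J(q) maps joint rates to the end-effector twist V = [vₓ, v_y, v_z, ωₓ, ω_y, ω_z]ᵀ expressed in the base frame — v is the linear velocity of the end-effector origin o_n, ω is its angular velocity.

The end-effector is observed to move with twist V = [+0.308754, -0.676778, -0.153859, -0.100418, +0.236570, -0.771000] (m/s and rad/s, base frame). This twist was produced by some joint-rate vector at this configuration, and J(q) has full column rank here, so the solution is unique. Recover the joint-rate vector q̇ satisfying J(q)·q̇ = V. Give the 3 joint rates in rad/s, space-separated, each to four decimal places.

-0.6160 -0.1550 0.2570

o_n = [0.9568, 0.2439, 0.5650]
J₁: ẑ×o_n = [-0.2439, 0.9568, 0.0000], ω = ẑ
J2: z=[0.0000, 0.0000, 1.0000] o=[0.1111, -0.1151, 0.0000] → [-0.3590, 0.8456, 0.0000, 0.0000, 0.0000, 1.0000]
J3: z=[-0.3907, 0.9205, 0.0000] o=[0.4057, 0.0099, 0.1300] → [0.4004, 0.1700, -0.5987, -0.3907, 0.9205, 0.0000]
q̇ = J⁺·V = [-0.6160, -0.1550, 0.2570]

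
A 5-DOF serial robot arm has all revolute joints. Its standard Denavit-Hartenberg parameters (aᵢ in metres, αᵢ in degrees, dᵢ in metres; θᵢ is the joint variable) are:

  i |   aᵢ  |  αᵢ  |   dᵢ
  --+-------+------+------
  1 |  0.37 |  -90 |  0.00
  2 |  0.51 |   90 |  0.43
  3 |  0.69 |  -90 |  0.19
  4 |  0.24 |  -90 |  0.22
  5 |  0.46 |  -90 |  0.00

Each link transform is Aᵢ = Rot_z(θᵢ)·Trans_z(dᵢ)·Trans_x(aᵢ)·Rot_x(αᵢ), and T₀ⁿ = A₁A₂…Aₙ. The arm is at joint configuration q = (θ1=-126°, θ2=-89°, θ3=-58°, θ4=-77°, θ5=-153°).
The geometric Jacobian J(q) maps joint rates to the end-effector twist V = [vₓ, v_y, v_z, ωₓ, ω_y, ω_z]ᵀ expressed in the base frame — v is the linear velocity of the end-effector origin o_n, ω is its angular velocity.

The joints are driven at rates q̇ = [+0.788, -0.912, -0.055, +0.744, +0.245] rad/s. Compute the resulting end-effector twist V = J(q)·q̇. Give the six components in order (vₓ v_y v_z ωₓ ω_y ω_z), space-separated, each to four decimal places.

o_n = [-0.1311, -0.3582, 1.2193]
J₁: ẑ×o_n = [0.3582, -0.1311, 0.0000], ω = ẑ
J2: z=[0.8090, -0.5878, 0.0000] o=[-0.2175, -0.2993, 0.0000] → [-0.7167, -0.9864, 0.0032, 0.8090, -0.5878, 0.0000]
J3: z=[0.5877, 0.8089, 0.0175] o=[0.1252, -0.5593, 0.5099] → [0.5703, -0.4214, 0.3255, 0.5877, 0.8089, 0.0175]
J4: z=[0.4200, -0.3235, 0.8479] o=[-0.2403, -0.0668, 0.8788] → [0.1369, -0.0504, -0.0870, 0.4200, -0.3235, 0.8479]
J5: z=[-0.8060, 0.2964, 0.5123] o=[-0.0478, 0.0777, 1.0981] → [0.2592, 0.0551, 0.3760, -0.8060, 0.2964, 0.5123]
V = J·q̇ = [1.0699, 0.7956, 0.0065, -0.6551, 0.3236, 1.5434]

1.0699 0.7956 0.0065 -0.6551 0.3236 1.5434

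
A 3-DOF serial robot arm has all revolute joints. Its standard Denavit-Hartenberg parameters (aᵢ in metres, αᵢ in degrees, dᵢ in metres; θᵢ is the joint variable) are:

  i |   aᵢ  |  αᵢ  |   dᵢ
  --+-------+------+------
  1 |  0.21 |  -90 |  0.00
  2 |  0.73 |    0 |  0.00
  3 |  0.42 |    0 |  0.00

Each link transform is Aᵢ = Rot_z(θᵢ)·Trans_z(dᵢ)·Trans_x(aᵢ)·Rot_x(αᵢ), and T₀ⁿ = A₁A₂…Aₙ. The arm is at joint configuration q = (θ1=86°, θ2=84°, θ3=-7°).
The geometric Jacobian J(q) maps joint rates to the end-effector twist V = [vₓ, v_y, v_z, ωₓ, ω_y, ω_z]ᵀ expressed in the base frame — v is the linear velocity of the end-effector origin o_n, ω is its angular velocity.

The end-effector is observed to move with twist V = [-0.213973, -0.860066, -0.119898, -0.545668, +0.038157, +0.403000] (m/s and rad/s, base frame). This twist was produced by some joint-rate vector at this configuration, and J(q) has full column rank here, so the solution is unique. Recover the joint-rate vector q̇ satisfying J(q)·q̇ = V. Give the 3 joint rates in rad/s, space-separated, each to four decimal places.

0.4030 0.8940 -0.3470

o_n = [0.0266, 0.3799, -1.1352]
J₁: ẑ×o_n = [-0.3799, 0.0266, 0.0000], ω = ẑ
J2: z=[-0.9976, 0.0698, 0.0000] o=[0.0146, 0.2095, 0.0000] → [-0.0792, -1.1325, -0.1708, -0.9976, 0.0698, 0.0000]
J3: z=[-0.9976, 0.0698, 0.0000] o=[0.0200, 0.2856, -0.7260] → [-0.0285, -0.4082, -0.0945, -0.9976, 0.0698, 0.0000]
q̇ = J⁺·V = [0.4030, 0.8940, -0.3470]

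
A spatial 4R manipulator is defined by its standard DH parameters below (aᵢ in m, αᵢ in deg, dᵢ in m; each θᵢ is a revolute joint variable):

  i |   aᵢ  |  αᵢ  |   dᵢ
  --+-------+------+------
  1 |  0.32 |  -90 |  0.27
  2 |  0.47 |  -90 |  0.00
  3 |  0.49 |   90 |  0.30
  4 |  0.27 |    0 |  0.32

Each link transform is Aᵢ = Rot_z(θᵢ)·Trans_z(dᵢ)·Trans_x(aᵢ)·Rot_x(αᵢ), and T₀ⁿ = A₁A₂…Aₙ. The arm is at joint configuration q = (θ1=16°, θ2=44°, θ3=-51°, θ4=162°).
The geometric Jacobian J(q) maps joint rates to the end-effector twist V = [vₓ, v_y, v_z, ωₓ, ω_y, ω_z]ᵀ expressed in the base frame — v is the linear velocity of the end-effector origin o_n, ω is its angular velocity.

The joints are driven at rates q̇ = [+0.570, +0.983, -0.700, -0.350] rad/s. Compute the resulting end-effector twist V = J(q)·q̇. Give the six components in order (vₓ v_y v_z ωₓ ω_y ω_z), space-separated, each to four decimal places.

-0.9810 -0.1431 0.1102 0.4453 0.9212 0.8846

o_n = [0.2006, 0.4556, -0.2615]
J₁: ẑ×o_n = [-0.4556, 0.2006, 0.0000], ω = ẑ
J2: z=[-0.2756, 0.9613, 0.0000] o=[0.3076, 0.0882, 0.2700] → [-0.5109, -0.1465, 0.0016, -0.2756, 0.9613, 0.0000]
J3: z=[-0.6677, -0.1915, -0.7193] o=[0.6326, 0.1814, -0.0565] → [0.2365, 0.1738, -0.2658, -0.6677, -0.1915, -0.7193]
J4: z=[-0.7108, 0.4509, 0.5399] o=[0.5405, 0.5511, -0.4865] → [0.1530, -0.0236, 0.2212, -0.7108, 0.4509, 0.5399]
V = J·q̇ = [-0.9810, -0.1431, 0.1102, 0.4453, 0.9212, 0.8846]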